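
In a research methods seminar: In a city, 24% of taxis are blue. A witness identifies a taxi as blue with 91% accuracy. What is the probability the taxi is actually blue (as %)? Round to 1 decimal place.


P(blue | says blue) = P(says blue | blue)*P(blue) / [P(says blue | blue)*P(blue) + P(says blue | not blue)*P(not blue)]
Numerator = 0.91 * 0.24 = 0.2184
False identification = 0.09 * 0.76 = 0.0684
P = 0.2184 / (0.2184 + 0.0684)
= 0.2184 / 0.2868
As percentage = 76.2


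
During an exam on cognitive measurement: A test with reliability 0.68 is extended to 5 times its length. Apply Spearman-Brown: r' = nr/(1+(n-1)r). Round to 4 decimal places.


r_new = n*r / (1 + (n-1)*r)
Numerator = 5 * 0.68 = 3.4
Denominator = 1 + 4 * 0.68 = 3.72
r_new = 3.4 / 3.72
= 0.9140


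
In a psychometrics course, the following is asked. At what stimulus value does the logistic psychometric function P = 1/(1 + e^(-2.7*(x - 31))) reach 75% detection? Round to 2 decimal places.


At P = 0.75: 0.75 = 1/(1 + e^(-k*(x-x0)))
Solving: e^(-k*(x-x0)) = 1/3
x = x0 + ln(3)/k
ln(3) = 1.0986
x = 31 + 1.0986/2.7
= 31 + 0.4069
= 31.41


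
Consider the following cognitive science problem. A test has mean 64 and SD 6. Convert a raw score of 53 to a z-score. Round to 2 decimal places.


z = (X - mu) / sigma
= (53 - 64) / 6
= -11 / 6
= -1.83


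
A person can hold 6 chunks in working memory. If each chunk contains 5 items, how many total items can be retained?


Total items = chunks * items_per_chunk
= 6 * 5
= 30


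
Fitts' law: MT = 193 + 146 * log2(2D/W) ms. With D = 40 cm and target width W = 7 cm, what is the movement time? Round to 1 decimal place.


MT = 193 + 146 * log2(2*40/7)
2D/W = 11.428571
log2(11.428571) = 3.5146
MT = 193 + 146 * 3.5146
= 706.1 ms


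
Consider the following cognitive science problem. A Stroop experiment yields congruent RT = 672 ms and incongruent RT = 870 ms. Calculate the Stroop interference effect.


Stroop effect = RT(incongruent) - RT(congruent)
= 870 - 672
= 198 ms


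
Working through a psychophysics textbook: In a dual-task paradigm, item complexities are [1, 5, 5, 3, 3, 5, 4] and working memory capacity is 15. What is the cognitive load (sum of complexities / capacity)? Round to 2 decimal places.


Total complexity = 1 + 5 + 5 + 3 + 3 + 5 + 4 = 26
Load = total / capacity = 26 / 15
= 1.73


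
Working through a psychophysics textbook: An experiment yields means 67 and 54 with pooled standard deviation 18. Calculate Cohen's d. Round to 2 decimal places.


Cohen's d = (M1 - M2) / S_pooled
= (67 - 54) / 18
= 13 / 18
= 0.72


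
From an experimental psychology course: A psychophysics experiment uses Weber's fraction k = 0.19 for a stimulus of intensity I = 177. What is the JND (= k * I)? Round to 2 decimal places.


JND = k * I
JND = 0.19 * 177
= 33.63


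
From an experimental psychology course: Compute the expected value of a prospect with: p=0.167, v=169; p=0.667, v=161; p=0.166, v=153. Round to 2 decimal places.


EU = sum(p_i * v_i)
0.167 * 169 = 28.223
0.667 * 161 = 107.387
0.166 * 153 = 25.398
EU = 28.223 + 107.387 + 25.398
= 161.01


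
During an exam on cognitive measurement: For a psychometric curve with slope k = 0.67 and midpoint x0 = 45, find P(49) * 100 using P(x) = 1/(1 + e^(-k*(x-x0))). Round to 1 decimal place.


P(x) = 1/(1 + e^(-0.67*(49 - 45)))
Exponent = -0.67 * 4 = -2.68
e^(-2.68) = 0.068563
P = 1/(1 + 0.068563) = 0.935836
Percentage = 93.6


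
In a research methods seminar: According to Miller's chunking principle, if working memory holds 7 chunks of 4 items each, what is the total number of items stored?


Total items = chunks * items_per_chunk
= 7 * 4
= 28


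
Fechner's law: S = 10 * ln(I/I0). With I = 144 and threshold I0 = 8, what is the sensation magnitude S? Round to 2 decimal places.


S = 10 * ln(144/8)
I/I0 = 18.0
ln(18.0) = 2.8904
S = 10 * 2.8904
= 28.90


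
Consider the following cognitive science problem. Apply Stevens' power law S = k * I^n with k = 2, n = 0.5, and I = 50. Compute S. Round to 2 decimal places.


S = 2 * 50^0.5
50^0.5 = 7.0711
S = 2 * 7.0711
= 14.14


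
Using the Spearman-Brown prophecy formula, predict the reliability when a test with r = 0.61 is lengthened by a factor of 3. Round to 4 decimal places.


r_new = n*r / (1 + (n-1)*r)
Numerator = 3 * 0.61 = 1.83
Denominator = 1 + 2 * 0.61 = 2.22
r_new = 1.83 / 2.22
= 0.8243


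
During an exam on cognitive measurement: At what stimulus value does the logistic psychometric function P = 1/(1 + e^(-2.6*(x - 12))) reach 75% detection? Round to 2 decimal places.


At P = 0.75: 0.75 = 1/(1 + e^(-k*(x-x0)))
Solving: e^(-k*(x-x0)) = 1/3
x = x0 + ln(3)/k
ln(3) = 1.0986
x = 12 + 1.0986/2.6
= 12 + 0.4225
= 12.42


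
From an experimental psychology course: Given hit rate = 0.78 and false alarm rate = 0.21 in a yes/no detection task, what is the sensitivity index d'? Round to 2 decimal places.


d' = z(HR) - z(FAR)
z(0.78) = 0.7722
z(0.21) = -0.8064
d' = 0.7722 - -0.8064
= 1.58


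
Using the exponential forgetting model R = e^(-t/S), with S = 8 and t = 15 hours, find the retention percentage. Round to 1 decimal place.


R = e^(-t/S)
-t/S = -15/8 = -1.875
R = e^(-1.875) = 0.153355
Percentage = 0.153355 * 100
= 15.3


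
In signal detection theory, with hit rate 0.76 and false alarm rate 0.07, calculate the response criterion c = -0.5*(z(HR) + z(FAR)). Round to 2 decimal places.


c = -0.5 * (z(HR) + z(FAR))
z(0.76) = 0.7063
z(0.07) = -1.4758
c = -0.5 * (0.7063 + -1.4758)
= -0.5 * -0.7695
= 0.38


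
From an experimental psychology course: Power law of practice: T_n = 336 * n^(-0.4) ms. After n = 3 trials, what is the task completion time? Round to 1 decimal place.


T_n = 336 * 3^(-0.4)
3^(-0.4) = 0.644394
T_n = 336 * 0.644394
= 216.5 ms


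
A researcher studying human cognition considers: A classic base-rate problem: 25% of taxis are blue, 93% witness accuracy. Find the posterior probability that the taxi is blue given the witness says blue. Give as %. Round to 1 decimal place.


P(blue | says blue) = P(says blue | blue)*P(blue) / [P(says blue | blue)*P(blue) + P(says blue | not blue)*P(not blue)]
Numerator = 0.93 * 0.25 = 0.2325
False identification = 0.07 * 0.75 = 0.0525
P = 0.2325 / (0.2325 + 0.0525)
= 0.2325 / 0.285
As percentage = 81.6


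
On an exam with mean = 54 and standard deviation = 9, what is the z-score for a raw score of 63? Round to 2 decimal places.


z = (X - mu) / sigma
= (63 - 54) / 9
= 9 / 9
= 1.00


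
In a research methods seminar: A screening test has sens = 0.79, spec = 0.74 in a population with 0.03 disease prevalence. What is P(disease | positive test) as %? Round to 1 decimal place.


PPV = (sens * prev) / (sens * prev + (1-spec) * (1-prev))
Numerator = 0.79 * 0.03 = 0.0237
P(positive and no disease) = (1 - spec) * (1 - prev) = (1 - 0.74) * (1 - 0.03) = 0.2522
Denominator = 0.0237 + 0.2522 = 0.2759
PPV = 0.0237 / 0.2759 = 0.085901
As percentage = 8.6


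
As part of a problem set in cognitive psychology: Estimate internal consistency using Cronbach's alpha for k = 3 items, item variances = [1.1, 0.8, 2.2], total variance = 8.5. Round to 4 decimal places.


alpha = (k/(k-1)) * (1 - sum(s_i^2)/s_total^2)
sum(item variances) = 4.1
k/(k-1) = 3/2 = 1.5
1 - 4.1/8.5 = 1 - 0.482353 = 0.517647
alpha = 1.5 * 0.517647
= 0.7765


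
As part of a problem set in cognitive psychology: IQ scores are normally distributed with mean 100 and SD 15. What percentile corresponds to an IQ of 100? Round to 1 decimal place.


z = (IQ - mean) / SD
z = (100 - 100) / 15 = 0.0
Percentile = Phi(0.0) * 100
Phi(0.0) = 0.5
= 50.0


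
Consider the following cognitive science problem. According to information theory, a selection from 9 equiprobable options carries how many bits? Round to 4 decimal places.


H = log2(n)
H = log2(9)
= 3.1699


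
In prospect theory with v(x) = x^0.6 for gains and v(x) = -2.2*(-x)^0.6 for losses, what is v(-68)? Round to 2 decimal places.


Since x = -68 < 0, use v(x) = -lambda*(-x)^alpha
(-x) = 68
68^0.6 = 12.5749
v(-68) = -2.2 * 12.5749
= -27.66


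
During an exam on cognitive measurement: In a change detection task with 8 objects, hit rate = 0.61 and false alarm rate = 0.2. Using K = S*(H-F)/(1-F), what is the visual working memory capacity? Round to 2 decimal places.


K = S * (H - F) / (1 - F)
H - F = 0.41
1 - F = 0.8
K = 8 * 0.41 / 0.8
= 4.10


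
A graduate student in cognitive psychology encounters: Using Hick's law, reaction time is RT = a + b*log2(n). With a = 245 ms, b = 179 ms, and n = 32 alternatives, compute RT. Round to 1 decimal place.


RT = 245 + 179 * log2(32)
log2(32) = 5.0
RT = 245 + 179 * 5.0
= 245 + 895.0
= 1140.0 ms


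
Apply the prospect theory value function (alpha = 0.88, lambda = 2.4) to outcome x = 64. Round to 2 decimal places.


Since x = 64 >= 0, use v(x) = x^0.88
64^0.88 = 38.8542
v(64) = 38.85


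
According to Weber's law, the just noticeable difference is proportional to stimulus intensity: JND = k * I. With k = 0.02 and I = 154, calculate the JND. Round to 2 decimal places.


JND = k * I
JND = 0.02 * 154
= 3.08


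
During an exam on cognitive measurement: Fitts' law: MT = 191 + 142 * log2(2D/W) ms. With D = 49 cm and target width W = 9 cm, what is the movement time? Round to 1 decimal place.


MT = 191 + 142 * log2(2*49/9)
2D/W = 10.888889
log2(10.888889) = 3.4448
MT = 191 + 142 * 3.4448
= 680.2 ms


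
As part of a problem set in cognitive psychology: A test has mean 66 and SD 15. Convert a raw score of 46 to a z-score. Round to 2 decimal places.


z = (X - mu) / sigma
= (46 - 66) / 15
= -20 / 15
= -1.33


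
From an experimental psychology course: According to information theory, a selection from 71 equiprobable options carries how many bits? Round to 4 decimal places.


H = log2(n)
H = log2(71)
= 6.1497


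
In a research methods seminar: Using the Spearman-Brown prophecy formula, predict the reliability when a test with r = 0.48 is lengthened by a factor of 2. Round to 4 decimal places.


r_new = n*r / (1 + (n-1)*r)
Numerator = 2 * 0.48 = 0.96
Denominator = 1 + 1 * 0.48 = 1.48
r_new = 0.96 / 1.48
= 0.6486


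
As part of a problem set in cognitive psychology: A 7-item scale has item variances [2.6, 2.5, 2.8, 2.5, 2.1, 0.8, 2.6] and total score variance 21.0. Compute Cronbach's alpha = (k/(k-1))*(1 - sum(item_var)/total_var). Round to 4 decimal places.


alpha = (k/(k-1)) * (1 - sum(s_i^2)/s_total^2)
sum(item variances) = 15.9
k/(k-1) = 7/6 = 1.166667
1 - 15.9/21.0 = 1 - 0.757143 = 0.242857
alpha = 1.166667 * 0.242857
= 0.2833


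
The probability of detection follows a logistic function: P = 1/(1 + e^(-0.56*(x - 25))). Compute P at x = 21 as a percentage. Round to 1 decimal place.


P(x) = 1/(1 + e^(-0.56*(21 - 25)))
Exponent = -0.56 * -4 = 2.24
e^(2.24) = 9.393331
P = 1/(1 + 9.393331) = 0.096216
Percentage = 9.6


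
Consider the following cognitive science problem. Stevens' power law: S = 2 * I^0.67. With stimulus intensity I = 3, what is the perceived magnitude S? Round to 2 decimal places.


S = 2 * 3^0.67
3^0.67 = 2.0877
S = 2 * 2.0877
= 4.18


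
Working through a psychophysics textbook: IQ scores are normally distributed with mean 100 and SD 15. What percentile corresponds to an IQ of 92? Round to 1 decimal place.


z = (IQ - mean) / SD
z = (92 - 100) / 15 = -0.5333
Percentile = Phi(-0.5333) * 100
Phi(-0.5333) = 0.296913
= 29.7


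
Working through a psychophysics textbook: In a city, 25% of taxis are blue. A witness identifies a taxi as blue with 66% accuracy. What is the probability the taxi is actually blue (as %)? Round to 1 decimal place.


P(blue | says blue) = P(says blue | blue)*P(blue) / [P(says blue | blue)*P(blue) + P(says blue | not blue)*P(not blue)]
Numerator = 0.66 * 0.25 = 0.165
False identification = 0.34 * 0.75 = 0.255
P = 0.165 / (0.165 + 0.255)
= 0.165 / 0.42
As percentage = 39.3


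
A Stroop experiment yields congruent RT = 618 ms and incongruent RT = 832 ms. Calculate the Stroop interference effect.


Stroop effect = RT(incongruent) - RT(congruent)
= 832 - 618
= 214 ms


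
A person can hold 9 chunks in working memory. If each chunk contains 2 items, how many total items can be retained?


Total items = chunks * items_per_chunk
= 9 * 2
= 18


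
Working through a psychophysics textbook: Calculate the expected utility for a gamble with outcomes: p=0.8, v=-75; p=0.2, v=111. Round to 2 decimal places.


EU = sum(p_i * v_i)
0.8 * -75 = -60.0
0.2 * 111 = 22.2
EU = -60.0 + 22.2
= -37.80


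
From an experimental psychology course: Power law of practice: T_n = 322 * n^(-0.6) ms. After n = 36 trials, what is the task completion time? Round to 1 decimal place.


T_n = 322 * 36^(-0.6)
36^(-0.6) = 0.116471
T_n = 322 * 0.116471
= 37.5 ms


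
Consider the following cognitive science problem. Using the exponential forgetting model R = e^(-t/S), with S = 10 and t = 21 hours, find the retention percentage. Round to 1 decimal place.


R = e^(-t/S)
-t/S = -21/10 = -2.1
R = e^(-2.1) = 0.122456
Percentage = 0.122456 * 100
= 12.2


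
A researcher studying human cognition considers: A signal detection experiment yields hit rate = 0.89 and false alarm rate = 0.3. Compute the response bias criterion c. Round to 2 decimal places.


c = -0.5 * (z(HR) + z(FAR))
z(0.89) = 1.2265
z(0.3) = -0.5244
c = -0.5 * (1.2265 + -0.5244)
= -0.5 * 0.7021
= -0.35


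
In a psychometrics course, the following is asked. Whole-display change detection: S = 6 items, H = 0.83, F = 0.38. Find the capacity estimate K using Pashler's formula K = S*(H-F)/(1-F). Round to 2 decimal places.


K = S * (H - F) / (1 - F)
H - F = 0.45
1 - F = 0.62
K = 6 * 0.45 / 0.62
= 4.35


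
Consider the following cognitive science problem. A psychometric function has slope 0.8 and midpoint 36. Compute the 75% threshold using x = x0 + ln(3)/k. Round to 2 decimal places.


At P = 0.75: 0.75 = 1/(1 + e^(-k*(x-x0)))
Solving: e^(-k*(x-x0)) = 1/3
x = x0 + ln(3)/k
ln(3) = 1.0986
x = 36 + 1.0986/0.8
= 36 + 1.3732
= 37.37


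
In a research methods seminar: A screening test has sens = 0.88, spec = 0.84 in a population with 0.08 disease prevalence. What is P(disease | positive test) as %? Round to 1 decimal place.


PPV = (sens * prev) / (sens * prev + (1-spec) * (1-prev))
Numerator = 0.88 * 0.08 = 0.0704
P(positive and no disease) = (1 - spec) * (1 - prev) = (1 - 0.84) * (1 - 0.08) = 0.1472
Denominator = 0.0704 + 0.1472 = 0.2176
PPV = 0.0704 / 0.2176 = 0.323529
As percentage = 32.4


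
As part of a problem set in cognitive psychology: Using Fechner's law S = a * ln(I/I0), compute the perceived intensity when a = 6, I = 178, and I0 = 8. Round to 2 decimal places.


S = 6 * ln(178/8)
I/I0 = 22.25
ln(22.25) = 3.1023
S = 6 * 3.1023
= 18.61


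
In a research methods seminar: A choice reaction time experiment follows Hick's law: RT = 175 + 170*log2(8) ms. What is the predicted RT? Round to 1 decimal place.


RT = 175 + 170 * log2(8)
log2(8) = 3.0
RT = 175 + 170 * 3.0
= 175 + 510.0
= 685.0 ms


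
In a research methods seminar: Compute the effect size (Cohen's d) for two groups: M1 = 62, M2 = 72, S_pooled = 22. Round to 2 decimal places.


Cohen's d = (M1 - M2) / S_pooled
= (62 - 72) / 22
= -10 / 22
= -0.45


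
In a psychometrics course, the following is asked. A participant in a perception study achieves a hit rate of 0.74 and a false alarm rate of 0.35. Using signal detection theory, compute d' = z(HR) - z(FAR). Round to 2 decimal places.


d' = z(HR) - z(FAR)
z(0.74) = 0.6433
z(0.35) = -0.3853
d' = 0.6433 - -0.3853
= 1.03


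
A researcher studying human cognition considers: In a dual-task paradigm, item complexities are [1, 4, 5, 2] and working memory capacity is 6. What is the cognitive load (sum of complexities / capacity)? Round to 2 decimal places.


Total complexity = 1 + 4 + 5 + 2 = 12
Load = total / capacity = 12 / 6
= 2.00


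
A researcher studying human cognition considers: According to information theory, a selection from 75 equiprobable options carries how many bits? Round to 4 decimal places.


H = log2(n)
H = log2(75)
= 6.2288


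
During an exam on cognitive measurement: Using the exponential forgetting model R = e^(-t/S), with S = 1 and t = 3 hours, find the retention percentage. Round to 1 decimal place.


R = e^(-t/S)
-t/S = -3/1 = -3.0
R = e^(-3.0) = 0.049787
Percentage = 0.049787 * 100
= 5.0


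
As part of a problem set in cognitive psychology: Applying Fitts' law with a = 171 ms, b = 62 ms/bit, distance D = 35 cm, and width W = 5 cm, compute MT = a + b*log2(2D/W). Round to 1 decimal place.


MT = 171 + 62 * log2(2*35/5)
2D/W = 14.0
log2(14.0) = 3.8074
MT = 171 + 62 * 3.8074
= 407.1 ms


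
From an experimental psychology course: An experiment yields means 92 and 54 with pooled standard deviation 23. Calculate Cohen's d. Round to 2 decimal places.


Cohen's d = (M1 - M2) / S_pooled
= (92 - 54) / 23
= 38 / 23
= 1.65


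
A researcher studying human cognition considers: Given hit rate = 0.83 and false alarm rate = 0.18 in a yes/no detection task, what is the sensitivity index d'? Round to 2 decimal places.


d' = z(HR) - z(FAR)
z(0.83) = 0.9542
z(0.18) = -0.9154
d' = 0.9542 - -0.9154
= 1.87


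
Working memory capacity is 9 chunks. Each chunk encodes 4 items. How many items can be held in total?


Total items = chunks * items_per_chunk
= 9 * 4
= 36


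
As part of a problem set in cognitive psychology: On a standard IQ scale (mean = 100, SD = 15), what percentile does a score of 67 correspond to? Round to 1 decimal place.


z = (IQ - mean) / SD
z = (67 - 100) / 15 = -2.2
Percentile = Phi(-2.2) * 100
Phi(-2.2) = 0.013903
= 1.4


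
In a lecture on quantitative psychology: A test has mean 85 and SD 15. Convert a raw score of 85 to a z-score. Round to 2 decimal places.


z = (X - mu) / sigma
= (85 - 85) / 15
= 0 / 15
= 0.00


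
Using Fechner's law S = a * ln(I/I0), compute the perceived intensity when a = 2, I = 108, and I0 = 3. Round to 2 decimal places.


S = 2 * ln(108/3)
I/I0 = 36.0
ln(36.0) = 3.5835
S = 2 * 3.5835
= 7.17


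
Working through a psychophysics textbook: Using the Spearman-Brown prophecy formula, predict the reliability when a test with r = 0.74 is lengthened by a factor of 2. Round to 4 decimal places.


r_new = n*r / (1 + (n-1)*r)
Numerator = 2 * 0.74 = 1.48
Denominator = 1 + 1 * 0.74 = 1.74
r_new = 1.48 / 1.74
= 0.8506


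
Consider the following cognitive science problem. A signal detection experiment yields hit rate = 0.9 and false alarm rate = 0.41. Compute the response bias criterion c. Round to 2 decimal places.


c = -0.5 * (z(HR) + z(FAR))
z(0.9) = 1.2816
z(0.41) = -0.2275
c = -0.5 * (1.2816 + -0.2275)
= -0.5 * 1.0541
= -0.53


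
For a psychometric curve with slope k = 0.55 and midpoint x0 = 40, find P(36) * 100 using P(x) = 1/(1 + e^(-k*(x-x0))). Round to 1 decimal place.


P(x) = 1/(1 + e^(-0.55*(36 - 40)))
Exponent = -0.55 * -4 = 2.2
e^(2.2) = 9.025013
P = 1/(1 + 9.025013) = 0.09975
Percentage = 10.0


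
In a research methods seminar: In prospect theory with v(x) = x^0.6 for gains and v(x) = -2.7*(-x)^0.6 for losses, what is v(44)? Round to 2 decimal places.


Since x = 44 >= 0, use v(x) = x^0.6
44^0.6 = 9.6844
v(44) = 9.68


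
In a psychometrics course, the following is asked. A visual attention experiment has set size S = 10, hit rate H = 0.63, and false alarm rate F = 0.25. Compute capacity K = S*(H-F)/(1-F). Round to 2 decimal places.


K = S * (H - F) / (1 - F)
H - F = 0.38
1 - F = 0.75
K = 10 * 0.38 / 0.75
= 5.07


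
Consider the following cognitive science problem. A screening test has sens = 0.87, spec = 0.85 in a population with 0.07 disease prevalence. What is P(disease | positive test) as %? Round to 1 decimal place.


PPV = (sens * prev) / (sens * prev + (1-spec) * (1-prev))
Numerator = 0.87 * 0.07 = 0.0609
P(positive and no disease) = (1 - spec) * (1 - prev) = (1 - 0.85) * (1 - 0.07) = 0.1395
Denominator = 0.0609 + 0.1395 = 0.2004
PPV = 0.0609 / 0.2004 = 0.303892
As percentage = 30.4


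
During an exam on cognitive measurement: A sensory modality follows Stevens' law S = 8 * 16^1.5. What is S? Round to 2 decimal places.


S = 8 * 16^1.5
16^1.5 = 64.0
S = 8 * 64.0
= 512.00


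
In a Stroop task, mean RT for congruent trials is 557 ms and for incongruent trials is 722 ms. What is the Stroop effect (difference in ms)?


Stroop effect = RT(incongruent) - RT(congruent)
= 722 - 557
= 165 ms


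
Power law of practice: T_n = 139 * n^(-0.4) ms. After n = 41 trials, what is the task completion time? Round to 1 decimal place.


T_n = 139 * 41^(-0.4)
41^(-0.4) = 0.226405
T_n = 139 * 0.226405
= 31.5 ms


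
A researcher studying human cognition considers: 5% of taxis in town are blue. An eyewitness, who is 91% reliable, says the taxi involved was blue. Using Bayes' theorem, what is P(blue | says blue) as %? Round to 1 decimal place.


P(blue | says blue) = P(says blue | blue)*P(blue) / [P(says blue | blue)*P(blue) + P(says blue | not blue)*P(not blue)]
Numerator = 0.91 * 0.05 = 0.0455
False identification = 0.09 * 0.95 = 0.0855
P = 0.0455 / (0.0455 + 0.0855)
= 0.0455 / 0.131
As percentage = 34.7


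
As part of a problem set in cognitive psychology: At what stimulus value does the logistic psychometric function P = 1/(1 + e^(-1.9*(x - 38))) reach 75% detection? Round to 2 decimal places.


At P = 0.75: 0.75 = 1/(1 + e^(-k*(x-x0)))
Solving: e^(-k*(x-x0)) = 1/3
x = x0 + ln(3)/k
ln(3) = 1.0986
x = 38 + 1.0986/1.9
= 38 + 0.5782
= 38.58


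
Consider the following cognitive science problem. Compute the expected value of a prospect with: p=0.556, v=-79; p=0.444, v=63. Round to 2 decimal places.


EU = sum(p_i * v_i)
0.556 * -79 = -43.924
0.444 * 63 = 27.972
EU = -43.924 + 27.972
= -15.95


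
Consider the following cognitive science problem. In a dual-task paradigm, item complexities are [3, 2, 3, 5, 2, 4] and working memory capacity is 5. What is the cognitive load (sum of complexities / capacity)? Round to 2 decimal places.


Total complexity = 3 + 2 + 3 + 5 + 2 + 4 = 19
Load = total / capacity = 19 / 5
= 3.80


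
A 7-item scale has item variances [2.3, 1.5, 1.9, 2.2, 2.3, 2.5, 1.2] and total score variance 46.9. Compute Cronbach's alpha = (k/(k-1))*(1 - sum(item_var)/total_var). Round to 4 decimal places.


alpha = (k/(k-1)) * (1 - sum(s_i^2)/s_total^2)
sum(item variances) = 13.9
k/(k-1) = 7/6 = 1.166667
1 - 13.9/46.9 = 1 - 0.296375 = 0.703625
alpha = 1.166667 * 0.703625
= 0.8209


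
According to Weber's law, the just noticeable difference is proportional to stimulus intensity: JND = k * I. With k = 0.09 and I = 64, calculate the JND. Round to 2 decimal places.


JND = k * I
JND = 0.09 * 64
= 5.76


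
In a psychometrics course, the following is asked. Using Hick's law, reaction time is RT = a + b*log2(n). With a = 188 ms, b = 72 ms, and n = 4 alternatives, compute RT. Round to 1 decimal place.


RT = 188 + 72 * log2(4)
log2(4) = 2.0
RT = 188 + 72 * 2.0
= 188 + 144.0
= 332.0 ms


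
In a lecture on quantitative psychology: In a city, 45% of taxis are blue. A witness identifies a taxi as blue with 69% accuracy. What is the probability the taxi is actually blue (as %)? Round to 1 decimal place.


P(blue | says blue) = P(says blue | blue)*P(blue) / [P(says blue | blue)*P(blue) + P(says blue | not blue)*P(not blue)]
Numerator = 0.69 * 0.45 = 0.3105
False identification = 0.31 * 0.55 = 0.1705
P = 0.3105 / (0.3105 + 0.1705)
= 0.3105 / 0.481
As percentage = 64.6


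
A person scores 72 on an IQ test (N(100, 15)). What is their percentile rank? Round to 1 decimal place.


z = (IQ - mean) / SD
z = (72 - 100) / 15 = -1.8667
Percentile = Phi(-1.8667) * 100
Phi(-1.8667) = 0.030972
= 3.1


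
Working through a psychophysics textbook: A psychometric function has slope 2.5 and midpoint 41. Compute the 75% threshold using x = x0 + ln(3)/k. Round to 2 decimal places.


At P = 0.75: 0.75 = 1/(1 + e^(-k*(x-x0)))
Solving: e^(-k*(x-x0)) = 1/3
x = x0 + ln(3)/k
ln(3) = 1.0986
x = 41 + 1.0986/2.5
= 41 + 0.4394
= 41.44


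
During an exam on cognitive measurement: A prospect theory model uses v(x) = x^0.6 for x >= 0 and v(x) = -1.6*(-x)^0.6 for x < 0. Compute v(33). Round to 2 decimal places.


Since x = 33 >= 0, use v(x) = x^0.6
33^0.6 = 8.1491
v(33) = 8.15


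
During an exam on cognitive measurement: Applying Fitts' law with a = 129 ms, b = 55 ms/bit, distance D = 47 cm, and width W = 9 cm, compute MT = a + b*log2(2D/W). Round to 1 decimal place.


MT = 129 + 55 * log2(2*47/9)
2D/W = 10.444444
log2(10.444444) = 3.3847
MT = 129 + 55 * 3.3847
= 315.2 ms


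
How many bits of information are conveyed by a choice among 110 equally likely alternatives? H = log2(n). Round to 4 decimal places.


H = log2(n)
H = log2(110)
= 6.7814


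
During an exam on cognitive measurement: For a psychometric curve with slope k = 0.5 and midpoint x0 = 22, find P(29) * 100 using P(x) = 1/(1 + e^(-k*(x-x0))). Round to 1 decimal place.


P(x) = 1/(1 + e^(-0.5*(29 - 22)))
Exponent = -0.5 * 7 = -3.5
e^(-3.5) = 0.030197
P = 1/(1 + 0.030197) = 0.970688
Percentage = 97.1


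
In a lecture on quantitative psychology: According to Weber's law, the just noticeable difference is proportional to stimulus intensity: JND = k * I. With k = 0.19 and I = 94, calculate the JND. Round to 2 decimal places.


JND = k * I
JND = 0.19 * 94
= 17.86


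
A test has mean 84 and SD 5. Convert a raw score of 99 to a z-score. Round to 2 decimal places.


z = (X - mu) / sigma
= (99 - 84) / 5
= 15 / 5
= 3.00


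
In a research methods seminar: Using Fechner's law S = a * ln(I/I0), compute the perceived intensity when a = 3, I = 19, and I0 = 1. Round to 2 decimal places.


S = 3 * ln(19/1)
I/I0 = 19.0
ln(19.0) = 2.9444
S = 3 * 2.9444
= 8.83


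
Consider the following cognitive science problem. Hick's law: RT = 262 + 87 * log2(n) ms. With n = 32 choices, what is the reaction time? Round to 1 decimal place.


RT = 262 + 87 * log2(32)
log2(32) = 5.0
RT = 262 + 87 * 5.0
= 262 + 435.0
= 697.0 ms


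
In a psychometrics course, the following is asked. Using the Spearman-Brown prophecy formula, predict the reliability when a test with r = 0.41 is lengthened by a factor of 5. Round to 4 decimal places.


r_new = n*r / (1 + (n-1)*r)
Numerator = 5 * 0.41 = 2.05
Denominator = 1 + 4 * 0.41 = 2.64
r_new = 2.05 / 2.64
= 0.7765


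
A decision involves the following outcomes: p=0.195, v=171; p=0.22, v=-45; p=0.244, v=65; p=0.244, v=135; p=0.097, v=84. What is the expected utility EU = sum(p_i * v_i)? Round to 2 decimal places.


EU = sum(p_i * v_i)
0.195 * 171 = 33.345
0.22 * -45 = -9.9
0.244 * 65 = 15.86
0.244 * 135 = 32.94
0.097 * 84 = 8.148
EU = 33.345 + -9.9 + 15.86 + 32.94 + 8.148
= 80.39


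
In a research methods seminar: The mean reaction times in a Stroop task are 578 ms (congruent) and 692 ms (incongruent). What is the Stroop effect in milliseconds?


Stroop effect = RT(incongruent) - RT(congruent)
= 692 - 578
= 114 ms


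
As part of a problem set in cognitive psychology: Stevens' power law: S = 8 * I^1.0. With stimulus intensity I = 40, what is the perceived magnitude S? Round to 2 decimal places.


S = 8 * 40^1.0
40^1.0 = 40.0
S = 8 * 40.0
= 320.00


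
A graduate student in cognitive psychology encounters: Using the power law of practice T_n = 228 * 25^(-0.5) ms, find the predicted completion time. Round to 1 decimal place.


T_n = 228 * 25^(-0.5)
25^(-0.5) = 0.2
T_n = 228 * 0.2
= 45.6 ms


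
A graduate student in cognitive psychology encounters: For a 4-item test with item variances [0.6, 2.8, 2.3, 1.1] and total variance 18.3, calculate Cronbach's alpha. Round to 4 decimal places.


alpha = (k/(k-1)) * (1 - sum(s_i^2)/s_total^2)
sum(item variances) = 6.8
k/(k-1) = 4/3 = 1.333333
1 - 6.8/18.3 = 1 - 0.371585 = 0.628415
alpha = 1.333333 * 0.628415
= 0.8379


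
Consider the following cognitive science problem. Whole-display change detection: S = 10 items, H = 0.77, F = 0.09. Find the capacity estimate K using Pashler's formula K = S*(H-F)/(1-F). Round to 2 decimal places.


K = S * (H - F) / (1 - F)
H - F = 0.68
1 - F = 0.91
K = 10 * 0.68 / 0.91
= 7.47


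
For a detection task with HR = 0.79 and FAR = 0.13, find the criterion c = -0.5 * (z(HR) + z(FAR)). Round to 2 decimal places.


c = -0.5 * (z(HR) + z(FAR))
z(0.79) = 0.8064
z(0.13) = -1.1264
c = -0.5 * (0.8064 + -1.1264)
= -0.5 * -0.32
= 0.16


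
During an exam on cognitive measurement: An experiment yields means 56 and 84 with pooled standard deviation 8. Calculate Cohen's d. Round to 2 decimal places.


Cohen's d = (M1 - M2) / S_pooled
= (56 - 84) / 8
= -28 / 8
= -3.50


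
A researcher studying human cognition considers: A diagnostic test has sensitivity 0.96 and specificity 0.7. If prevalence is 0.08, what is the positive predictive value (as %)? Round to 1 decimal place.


PPV = (sens * prev) / (sens * prev + (1-spec) * (1-prev))
Numerator = 0.96 * 0.08 = 0.0768
P(positive and no disease) = (1 - spec) * (1 - prev) = (1 - 0.7) * (1 - 0.08) = 0.276
Denominator = 0.0768 + 0.276 = 0.3528
PPV = 0.0768 / 0.3528 = 0.217687
As percentage = 21.8


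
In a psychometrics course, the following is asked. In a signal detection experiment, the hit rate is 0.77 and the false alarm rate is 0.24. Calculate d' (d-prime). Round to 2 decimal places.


d' = z(HR) - z(FAR)
z(0.77) = 0.7388
z(0.24) = -0.7063
d' = 0.7388 - -0.7063
= 1.45


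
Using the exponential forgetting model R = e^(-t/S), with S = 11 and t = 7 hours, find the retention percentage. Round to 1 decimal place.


R = e^(-t/S)
-t/S = -7/11 = -0.636364
R = e^(-0.636364) = 0.529213
Percentage = 0.529213 * 100
= 52.9


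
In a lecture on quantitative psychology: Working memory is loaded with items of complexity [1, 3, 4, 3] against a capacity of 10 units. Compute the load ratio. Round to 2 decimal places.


Total complexity = 1 + 3 + 4 + 3 = 11
Load = total / capacity = 11 / 10
= 1.10


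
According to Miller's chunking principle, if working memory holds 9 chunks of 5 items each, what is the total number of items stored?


Total items = chunks * items_per_chunk
= 9 * 5
= 45


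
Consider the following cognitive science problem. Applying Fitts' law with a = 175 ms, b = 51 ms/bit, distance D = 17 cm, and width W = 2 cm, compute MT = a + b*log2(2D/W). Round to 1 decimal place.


MT = 175 + 51 * log2(2*17/2)
2D/W = 17.0
log2(17.0) = 4.0875
MT = 175 + 51 * 4.0875
= 383.5 ms


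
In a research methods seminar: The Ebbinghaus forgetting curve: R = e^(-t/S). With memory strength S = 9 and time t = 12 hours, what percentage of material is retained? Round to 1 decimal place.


R = e^(-t/S)
-t/S = -12/9 = -1.333333
R = e^(-1.333333) = 0.263597
Percentage = 0.263597 * 100
= 26.4


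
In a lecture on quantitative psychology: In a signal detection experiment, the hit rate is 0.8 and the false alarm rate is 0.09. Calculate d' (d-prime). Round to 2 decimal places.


d' = z(HR) - z(FAR)
z(0.8) = 0.8416
z(0.09) = -1.3408
d' = 0.8416 - -1.3408
= 2.18


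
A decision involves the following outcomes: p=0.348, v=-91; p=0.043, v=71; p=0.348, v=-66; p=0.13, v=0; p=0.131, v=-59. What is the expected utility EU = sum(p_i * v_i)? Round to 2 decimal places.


EU = sum(p_i * v_i)
0.348 * -91 = -31.668
0.043 * 71 = 3.053
0.348 * -66 = -22.968
0.13 * 0 = 0.0
0.131 * -59 = -7.729
EU = -31.668 + 3.053 + -22.968 + 0.0 + -7.729
= -59.31


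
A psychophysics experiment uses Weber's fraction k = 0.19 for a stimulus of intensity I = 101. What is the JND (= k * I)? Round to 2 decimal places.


JND = k * I
JND = 0.19 * 101
= 19.19


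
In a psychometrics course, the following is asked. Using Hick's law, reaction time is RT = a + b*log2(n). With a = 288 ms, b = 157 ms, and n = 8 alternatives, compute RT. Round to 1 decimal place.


RT = 288 + 157 * log2(8)
log2(8) = 3.0
RT = 288 + 157 * 3.0
= 288 + 471.0
= 759.0 ms


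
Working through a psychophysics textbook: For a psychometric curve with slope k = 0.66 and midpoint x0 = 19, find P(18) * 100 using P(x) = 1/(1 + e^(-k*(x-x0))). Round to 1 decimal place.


P(x) = 1/(1 + e^(-0.66*(18 - 19)))
Exponent = -0.66 * -1 = 0.66
e^(0.66) = 1.934792
P = 1/(1 + 1.934792) = 0.34074
Percentage = 34.1


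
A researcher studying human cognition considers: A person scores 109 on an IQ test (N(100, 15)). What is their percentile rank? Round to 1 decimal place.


z = (IQ - mean) / SD
z = (109 - 100) / 15 = 0.6
Percentile = Phi(0.6) * 100
Phi(0.6) = 0.725747
= 72.6


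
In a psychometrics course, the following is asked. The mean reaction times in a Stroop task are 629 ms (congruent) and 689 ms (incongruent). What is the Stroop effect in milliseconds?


Stroop effect = RT(incongruent) - RT(congruent)
= 689 - 629
= 60 ms


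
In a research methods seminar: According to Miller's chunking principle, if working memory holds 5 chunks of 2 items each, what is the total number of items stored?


Total items = chunks * items_per_chunk
= 5 * 2
= 10


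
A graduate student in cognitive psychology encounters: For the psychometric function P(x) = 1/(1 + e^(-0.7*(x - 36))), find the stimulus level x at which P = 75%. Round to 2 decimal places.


At P = 0.75: 0.75 = 1/(1 + e^(-k*(x-x0)))
Solving: e^(-k*(x-x0)) = 1/3
x = x0 + ln(3)/k
ln(3) = 1.0986
x = 36 + 1.0986/0.7
= 36 + 1.5694
= 37.57


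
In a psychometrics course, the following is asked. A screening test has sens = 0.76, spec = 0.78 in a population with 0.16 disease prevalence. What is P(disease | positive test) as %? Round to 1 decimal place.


PPV = (sens * prev) / (sens * prev + (1-spec) * (1-prev))
Numerator = 0.76 * 0.16 = 0.1216
P(positive and no disease) = (1 - spec) * (1 - prev) = (1 - 0.78) * (1 - 0.16) = 0.1848
Denominator = 0.1216 + 0.1848 = 0.3064
PPV = 0.1216 / 0.3064 = 0.396867
As percentage = 39.7


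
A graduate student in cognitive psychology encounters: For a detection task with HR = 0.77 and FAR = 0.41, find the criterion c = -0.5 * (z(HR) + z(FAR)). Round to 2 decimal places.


c = -0.5 * (z(HR) + z(FAR))
z(0.77) = 0.7388
z(0.41) = -0.2275
c = -0.5 * (0.7388 + -0.2275)
= -0.5 * 0.5113
= -0.26


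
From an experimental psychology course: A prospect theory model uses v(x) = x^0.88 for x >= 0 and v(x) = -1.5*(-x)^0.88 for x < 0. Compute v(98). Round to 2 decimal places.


Since x = 98 >= 0, use v(x) = x^0.88
98^0.88 = 56.53
v(98) = 56.53


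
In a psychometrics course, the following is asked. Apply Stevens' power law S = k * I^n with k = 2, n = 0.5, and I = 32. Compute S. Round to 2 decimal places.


S = 2 * 32^0.5
32^0.5 = 5.6569
S = 2 * 5.6569
= 11.31


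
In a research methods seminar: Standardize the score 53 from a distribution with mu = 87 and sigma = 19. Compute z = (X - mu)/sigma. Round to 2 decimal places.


z = (X - mu) / sigma
= (53 - 87) / 19
= -34 / 19
= -1.79


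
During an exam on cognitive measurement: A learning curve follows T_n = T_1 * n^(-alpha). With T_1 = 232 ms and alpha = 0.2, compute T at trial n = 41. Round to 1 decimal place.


T_n = 232 * 41^(-0.2)
41^(-0.2) = 0.475821
T_n = 232 * 0.475821
= 110.4 ms


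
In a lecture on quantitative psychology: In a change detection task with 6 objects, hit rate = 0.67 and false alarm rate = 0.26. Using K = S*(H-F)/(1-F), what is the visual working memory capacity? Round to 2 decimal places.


K = S * (H - F) / (1 - F)
H - F = 0.41
1 - F = 0.74
K = 6 * 0.41 / 0.74
= 3.32


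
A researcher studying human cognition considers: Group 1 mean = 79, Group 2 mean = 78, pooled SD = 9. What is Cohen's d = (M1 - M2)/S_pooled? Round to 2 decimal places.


Cohen's d = (M1 - M2) / S_pooled
= (79 - 78) / 9
= 1 / 9
= 0.11


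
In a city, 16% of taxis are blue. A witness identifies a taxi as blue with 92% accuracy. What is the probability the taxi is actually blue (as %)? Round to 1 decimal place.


P(blue | says blue) = P(says blue | blue)*P(blue) / [P(says blue | blue)*P(blue) + P(says blue | not blue)*P(not blue)]
Numerator = 0.92 * 0.16 = 0.1472
False identification = 0.08 * 0.84 = 0.0672
P = 0.1472 / (0.1472 + 0.0672)
= 0.1472 / 0.2144
As percentage = 68.7


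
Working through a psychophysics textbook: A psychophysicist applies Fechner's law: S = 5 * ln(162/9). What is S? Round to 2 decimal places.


S = 5 * ln(162/9)
I/I0 = 18.0
ln(18.0) = 2.8904
S = 5 * 2.8904
= 14.45


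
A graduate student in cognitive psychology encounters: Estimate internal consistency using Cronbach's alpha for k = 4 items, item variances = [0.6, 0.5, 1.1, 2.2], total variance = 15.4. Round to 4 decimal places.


alpha = (k/(k-1)) * (1 - sum(s_i^2)/s_total^2)
sum(item variances) = 4.4
k/(k-1) = 4/3 = 1.333333
1 - 4.4/15.4 = 1 - 0.285714 = 0.714286
alpha = 1.333333 * 0.714286
= 0.9524


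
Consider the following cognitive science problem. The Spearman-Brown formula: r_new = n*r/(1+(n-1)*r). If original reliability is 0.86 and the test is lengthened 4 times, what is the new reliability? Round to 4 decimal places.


r_new = n*r / (1 + (n-1)*r)
Numerator = 4 * 0.86 = 3.44
Denominator = 1 + 3 * 0.86 = 3.58
r_new = 3.44 / 3.58
= 0.9609


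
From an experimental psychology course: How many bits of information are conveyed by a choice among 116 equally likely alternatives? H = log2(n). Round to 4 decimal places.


H = log2(n)
H = log2(116)
= 6.8580


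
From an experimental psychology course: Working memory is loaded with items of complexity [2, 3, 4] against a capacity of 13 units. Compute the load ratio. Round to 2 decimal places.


Total complexity = 2 + 3 + 4 = 9
Load = total / capacity = 9 / 13
= 0.69


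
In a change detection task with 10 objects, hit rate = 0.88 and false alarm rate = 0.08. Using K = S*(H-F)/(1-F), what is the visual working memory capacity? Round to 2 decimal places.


K = S * (H - F) / (1 - F)
H - F = 0.8
1 - F = 0.92
K = 10 * 0.8 / 0.92
= 8.70


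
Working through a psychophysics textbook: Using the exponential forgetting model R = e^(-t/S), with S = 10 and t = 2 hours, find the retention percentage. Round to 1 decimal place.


R = e^(-t/S)
-t/S = -2/10 = -0.2
R = e^(-0.2) = 0.818731
Percentage = 0.818731 * 100
= 81.9


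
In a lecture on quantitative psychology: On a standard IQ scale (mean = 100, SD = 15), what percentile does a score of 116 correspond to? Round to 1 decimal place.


z = (IQ - mean) / SD
z = (116 - 100) / 15 = 1.0667
Percentile = Phi(1.0667) * 100
Phi(1.0667) = 0.856946
= 85.7


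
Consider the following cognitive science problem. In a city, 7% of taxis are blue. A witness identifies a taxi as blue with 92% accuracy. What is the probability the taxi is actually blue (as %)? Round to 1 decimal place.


P(blue | says blue) = P(says blue | blue)*P(blue) / [P(says blue | blue)*P(blue) + P(says blue | not blue)*P(not blue)]
Numerator = 0.92 * 0.07 = 0.0644
False identification = 0.08 * 0.93 = 0.0744
P = 0.0644 / (0.0644 + 0.0744)
= 0.0644 / 0.1388
As percentage = 46.4


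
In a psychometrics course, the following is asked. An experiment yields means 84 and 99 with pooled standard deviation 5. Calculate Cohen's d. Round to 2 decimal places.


Cohen's d = (M1 - M2) / S_pooled
= (84 - 99) / 5
= -15 / 5
= -3.00


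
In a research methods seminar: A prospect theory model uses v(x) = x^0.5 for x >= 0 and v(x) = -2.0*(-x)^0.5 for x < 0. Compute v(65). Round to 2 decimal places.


Since x = 65 >= 0, use v(x) = x^0.5
65^0.5 = 8.0623
v(65) = 8.06


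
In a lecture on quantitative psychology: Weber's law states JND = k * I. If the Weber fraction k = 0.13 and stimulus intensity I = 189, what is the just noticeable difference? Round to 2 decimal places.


JND = k * I
JND = 0.13 * 189
= 24.57
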